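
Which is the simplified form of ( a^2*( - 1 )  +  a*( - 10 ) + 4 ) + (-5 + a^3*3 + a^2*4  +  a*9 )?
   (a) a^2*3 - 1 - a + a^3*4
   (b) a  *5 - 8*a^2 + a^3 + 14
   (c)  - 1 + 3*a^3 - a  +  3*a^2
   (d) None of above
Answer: c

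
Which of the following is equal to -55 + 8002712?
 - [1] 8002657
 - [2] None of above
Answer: 1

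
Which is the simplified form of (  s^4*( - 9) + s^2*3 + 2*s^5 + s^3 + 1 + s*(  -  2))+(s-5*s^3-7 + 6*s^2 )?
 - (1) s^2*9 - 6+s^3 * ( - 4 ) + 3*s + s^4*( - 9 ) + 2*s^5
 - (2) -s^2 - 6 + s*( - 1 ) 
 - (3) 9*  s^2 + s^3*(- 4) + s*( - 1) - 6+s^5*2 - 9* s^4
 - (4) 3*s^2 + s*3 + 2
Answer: 3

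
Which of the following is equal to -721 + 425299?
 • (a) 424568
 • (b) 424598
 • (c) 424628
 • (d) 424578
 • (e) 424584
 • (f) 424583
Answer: d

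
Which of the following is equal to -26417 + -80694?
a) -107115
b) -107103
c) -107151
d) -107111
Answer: d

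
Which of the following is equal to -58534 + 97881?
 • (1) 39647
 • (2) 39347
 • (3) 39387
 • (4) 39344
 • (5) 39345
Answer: 2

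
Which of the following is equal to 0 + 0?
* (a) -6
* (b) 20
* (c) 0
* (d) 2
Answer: c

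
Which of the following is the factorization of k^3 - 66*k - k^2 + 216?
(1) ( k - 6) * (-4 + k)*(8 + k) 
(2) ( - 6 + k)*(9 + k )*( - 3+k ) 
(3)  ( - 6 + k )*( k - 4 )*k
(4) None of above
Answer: 4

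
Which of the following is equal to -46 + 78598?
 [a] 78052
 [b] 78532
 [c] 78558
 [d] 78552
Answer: d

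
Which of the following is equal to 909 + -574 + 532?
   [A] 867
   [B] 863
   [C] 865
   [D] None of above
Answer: A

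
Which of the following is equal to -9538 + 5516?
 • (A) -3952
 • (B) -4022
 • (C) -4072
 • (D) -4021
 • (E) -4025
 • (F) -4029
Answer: B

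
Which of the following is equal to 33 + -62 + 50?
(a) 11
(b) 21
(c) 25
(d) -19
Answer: b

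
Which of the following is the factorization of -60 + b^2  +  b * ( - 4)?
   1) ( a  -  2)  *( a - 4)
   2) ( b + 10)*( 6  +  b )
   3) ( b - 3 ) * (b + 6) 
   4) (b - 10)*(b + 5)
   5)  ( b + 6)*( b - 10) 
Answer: 5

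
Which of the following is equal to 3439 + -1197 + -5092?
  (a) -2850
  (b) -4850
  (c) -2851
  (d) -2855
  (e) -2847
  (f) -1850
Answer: a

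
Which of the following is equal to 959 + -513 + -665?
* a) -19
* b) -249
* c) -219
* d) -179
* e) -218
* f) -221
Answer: c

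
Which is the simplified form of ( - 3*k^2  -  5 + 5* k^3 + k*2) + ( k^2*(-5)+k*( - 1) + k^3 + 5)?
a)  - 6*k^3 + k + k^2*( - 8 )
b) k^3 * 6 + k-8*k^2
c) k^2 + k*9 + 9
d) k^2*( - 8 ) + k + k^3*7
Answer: b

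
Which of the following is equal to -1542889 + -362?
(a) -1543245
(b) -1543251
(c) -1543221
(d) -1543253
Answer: b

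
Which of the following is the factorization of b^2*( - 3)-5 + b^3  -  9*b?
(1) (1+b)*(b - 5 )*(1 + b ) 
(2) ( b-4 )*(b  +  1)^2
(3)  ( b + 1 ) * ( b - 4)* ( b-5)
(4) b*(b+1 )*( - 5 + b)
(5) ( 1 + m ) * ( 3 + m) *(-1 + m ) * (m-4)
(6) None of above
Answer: 1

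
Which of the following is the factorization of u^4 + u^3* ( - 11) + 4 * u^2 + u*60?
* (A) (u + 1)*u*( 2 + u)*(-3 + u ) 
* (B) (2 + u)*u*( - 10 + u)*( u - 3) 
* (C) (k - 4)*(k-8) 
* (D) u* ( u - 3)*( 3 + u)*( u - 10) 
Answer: B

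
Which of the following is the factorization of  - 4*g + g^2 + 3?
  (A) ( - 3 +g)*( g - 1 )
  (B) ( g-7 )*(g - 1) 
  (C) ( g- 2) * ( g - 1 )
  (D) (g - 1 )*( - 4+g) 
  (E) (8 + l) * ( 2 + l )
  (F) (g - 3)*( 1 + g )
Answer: A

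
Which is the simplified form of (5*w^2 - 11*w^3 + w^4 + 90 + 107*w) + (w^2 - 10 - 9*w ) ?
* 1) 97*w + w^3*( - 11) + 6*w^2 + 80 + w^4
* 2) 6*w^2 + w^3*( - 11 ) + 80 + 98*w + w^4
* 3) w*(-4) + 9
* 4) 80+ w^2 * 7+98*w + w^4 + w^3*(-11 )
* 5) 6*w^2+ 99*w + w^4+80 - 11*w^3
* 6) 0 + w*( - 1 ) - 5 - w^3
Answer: 2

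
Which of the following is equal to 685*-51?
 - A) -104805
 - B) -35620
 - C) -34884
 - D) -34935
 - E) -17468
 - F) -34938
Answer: D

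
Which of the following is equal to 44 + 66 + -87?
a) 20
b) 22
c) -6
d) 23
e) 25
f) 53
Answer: d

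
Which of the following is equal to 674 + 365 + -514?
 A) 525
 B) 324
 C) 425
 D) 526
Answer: A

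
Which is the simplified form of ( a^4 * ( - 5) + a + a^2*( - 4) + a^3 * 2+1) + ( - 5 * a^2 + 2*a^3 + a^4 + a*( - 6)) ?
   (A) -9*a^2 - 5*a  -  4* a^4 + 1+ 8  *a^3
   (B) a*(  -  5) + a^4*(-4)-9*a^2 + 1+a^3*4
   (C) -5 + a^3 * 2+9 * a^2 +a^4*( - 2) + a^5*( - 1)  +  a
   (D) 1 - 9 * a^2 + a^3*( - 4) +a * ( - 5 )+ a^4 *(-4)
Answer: B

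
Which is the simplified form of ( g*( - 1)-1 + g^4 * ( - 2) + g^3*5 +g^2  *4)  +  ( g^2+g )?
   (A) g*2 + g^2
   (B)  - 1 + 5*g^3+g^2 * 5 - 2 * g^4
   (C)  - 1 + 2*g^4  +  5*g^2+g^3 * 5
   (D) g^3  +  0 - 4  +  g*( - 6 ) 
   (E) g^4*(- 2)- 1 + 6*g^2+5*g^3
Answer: B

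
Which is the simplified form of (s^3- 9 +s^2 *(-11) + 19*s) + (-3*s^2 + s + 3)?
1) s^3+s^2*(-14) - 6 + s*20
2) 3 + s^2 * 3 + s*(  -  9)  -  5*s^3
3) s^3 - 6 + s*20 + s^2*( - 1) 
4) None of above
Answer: 1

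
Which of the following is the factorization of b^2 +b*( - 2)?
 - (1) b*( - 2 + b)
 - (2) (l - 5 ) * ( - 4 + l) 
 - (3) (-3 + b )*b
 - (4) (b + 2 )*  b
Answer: 1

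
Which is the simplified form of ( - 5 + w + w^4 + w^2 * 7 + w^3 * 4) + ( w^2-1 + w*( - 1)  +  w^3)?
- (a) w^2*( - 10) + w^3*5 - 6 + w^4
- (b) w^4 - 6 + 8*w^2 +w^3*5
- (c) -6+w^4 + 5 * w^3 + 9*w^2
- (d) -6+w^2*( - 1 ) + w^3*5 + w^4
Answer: b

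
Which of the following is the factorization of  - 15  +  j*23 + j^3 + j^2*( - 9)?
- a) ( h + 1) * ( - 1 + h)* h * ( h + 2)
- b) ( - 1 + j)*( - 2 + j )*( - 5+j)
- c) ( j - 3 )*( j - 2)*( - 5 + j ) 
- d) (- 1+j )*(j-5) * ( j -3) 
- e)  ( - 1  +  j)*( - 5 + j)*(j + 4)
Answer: d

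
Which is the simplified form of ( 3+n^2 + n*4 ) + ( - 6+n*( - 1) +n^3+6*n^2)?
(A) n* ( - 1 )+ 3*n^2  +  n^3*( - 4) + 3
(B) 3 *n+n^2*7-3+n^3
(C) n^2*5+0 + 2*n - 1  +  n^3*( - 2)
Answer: B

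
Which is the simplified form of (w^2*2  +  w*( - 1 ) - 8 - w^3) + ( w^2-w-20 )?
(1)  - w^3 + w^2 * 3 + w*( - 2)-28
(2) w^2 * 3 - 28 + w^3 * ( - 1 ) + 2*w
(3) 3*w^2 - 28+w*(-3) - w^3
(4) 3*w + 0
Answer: 1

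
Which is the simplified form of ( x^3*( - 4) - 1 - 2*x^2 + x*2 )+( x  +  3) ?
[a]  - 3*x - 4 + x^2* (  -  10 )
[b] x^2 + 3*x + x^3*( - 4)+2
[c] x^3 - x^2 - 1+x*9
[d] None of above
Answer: d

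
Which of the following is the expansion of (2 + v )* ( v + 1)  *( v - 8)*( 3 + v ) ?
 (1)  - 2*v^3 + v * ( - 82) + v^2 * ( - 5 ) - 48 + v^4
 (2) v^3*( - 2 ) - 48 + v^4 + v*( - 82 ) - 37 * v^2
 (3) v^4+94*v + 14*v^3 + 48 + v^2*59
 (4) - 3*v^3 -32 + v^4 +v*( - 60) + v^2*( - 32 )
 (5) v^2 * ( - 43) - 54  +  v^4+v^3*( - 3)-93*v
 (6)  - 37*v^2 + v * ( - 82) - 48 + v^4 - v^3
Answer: 2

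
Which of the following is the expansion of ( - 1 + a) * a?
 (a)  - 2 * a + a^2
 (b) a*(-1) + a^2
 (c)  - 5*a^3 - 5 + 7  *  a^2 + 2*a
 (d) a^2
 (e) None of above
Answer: b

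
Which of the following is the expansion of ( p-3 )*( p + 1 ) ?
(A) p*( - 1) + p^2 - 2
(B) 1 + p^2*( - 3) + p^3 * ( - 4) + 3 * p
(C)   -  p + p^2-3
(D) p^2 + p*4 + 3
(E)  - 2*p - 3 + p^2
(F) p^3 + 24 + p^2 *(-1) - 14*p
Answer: E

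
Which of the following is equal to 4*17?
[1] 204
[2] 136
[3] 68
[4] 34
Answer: 3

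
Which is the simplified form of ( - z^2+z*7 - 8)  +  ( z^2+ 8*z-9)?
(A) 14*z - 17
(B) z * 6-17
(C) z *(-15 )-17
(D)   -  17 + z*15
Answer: D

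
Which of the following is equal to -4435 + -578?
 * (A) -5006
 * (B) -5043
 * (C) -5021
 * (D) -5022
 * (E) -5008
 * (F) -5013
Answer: F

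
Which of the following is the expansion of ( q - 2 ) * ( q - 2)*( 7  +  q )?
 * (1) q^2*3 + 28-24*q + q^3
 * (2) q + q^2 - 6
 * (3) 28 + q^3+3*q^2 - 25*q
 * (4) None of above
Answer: 1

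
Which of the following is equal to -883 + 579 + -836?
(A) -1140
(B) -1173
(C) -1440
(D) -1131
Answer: A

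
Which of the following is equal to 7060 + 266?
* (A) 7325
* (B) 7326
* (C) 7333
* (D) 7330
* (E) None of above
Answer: B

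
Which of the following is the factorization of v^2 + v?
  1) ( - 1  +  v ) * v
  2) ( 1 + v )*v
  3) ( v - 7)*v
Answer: 2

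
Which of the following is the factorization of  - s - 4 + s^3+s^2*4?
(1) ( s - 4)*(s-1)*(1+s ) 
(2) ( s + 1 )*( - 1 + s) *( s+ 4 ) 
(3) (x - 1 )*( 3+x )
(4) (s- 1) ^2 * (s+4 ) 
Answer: 2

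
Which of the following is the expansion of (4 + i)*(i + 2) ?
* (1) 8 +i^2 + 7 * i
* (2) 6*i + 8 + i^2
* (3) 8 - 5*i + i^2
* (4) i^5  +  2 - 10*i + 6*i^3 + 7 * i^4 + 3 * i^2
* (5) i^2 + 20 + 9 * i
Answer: 2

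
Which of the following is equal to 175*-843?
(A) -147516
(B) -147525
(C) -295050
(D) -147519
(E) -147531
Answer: B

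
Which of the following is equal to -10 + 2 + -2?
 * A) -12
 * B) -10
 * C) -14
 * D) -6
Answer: B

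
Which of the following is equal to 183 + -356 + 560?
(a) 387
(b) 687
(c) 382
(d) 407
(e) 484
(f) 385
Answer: a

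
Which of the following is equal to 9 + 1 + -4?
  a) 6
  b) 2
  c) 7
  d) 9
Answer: a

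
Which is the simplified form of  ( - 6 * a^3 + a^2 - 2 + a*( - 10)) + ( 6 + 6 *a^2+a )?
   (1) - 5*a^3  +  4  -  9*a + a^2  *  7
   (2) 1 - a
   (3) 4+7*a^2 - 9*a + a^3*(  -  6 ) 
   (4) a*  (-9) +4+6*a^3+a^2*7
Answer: 3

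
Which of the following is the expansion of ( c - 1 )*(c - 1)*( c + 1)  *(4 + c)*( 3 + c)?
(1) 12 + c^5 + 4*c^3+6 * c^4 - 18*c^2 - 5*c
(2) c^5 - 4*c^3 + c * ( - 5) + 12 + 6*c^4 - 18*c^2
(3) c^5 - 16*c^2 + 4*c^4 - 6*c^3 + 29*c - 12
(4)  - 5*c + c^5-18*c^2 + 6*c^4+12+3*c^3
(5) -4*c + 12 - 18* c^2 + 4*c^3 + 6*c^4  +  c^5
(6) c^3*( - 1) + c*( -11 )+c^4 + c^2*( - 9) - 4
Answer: 1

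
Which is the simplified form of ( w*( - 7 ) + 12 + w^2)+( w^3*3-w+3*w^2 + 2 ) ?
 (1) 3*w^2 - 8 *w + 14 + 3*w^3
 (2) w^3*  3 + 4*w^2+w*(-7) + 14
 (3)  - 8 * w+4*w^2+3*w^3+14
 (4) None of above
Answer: 3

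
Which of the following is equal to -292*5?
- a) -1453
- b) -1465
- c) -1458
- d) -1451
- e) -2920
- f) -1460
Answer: f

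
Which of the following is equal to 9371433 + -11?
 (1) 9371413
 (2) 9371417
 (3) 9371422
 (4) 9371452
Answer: 3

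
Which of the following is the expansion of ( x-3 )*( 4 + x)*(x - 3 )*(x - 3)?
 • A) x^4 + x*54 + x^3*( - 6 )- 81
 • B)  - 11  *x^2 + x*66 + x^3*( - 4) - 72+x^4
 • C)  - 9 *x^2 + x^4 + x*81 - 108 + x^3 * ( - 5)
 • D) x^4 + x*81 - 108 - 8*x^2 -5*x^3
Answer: C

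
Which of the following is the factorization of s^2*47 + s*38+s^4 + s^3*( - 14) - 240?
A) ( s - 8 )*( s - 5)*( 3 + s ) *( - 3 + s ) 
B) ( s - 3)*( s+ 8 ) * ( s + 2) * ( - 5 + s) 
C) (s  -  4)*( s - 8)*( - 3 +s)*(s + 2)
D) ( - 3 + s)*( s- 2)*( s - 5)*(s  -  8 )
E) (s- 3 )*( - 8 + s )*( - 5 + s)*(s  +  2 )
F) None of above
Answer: E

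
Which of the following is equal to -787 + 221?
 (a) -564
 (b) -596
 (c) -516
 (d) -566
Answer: d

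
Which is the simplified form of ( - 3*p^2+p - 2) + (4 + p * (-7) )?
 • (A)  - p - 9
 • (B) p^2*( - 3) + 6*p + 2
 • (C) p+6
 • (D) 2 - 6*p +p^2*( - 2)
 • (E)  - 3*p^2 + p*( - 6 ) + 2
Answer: E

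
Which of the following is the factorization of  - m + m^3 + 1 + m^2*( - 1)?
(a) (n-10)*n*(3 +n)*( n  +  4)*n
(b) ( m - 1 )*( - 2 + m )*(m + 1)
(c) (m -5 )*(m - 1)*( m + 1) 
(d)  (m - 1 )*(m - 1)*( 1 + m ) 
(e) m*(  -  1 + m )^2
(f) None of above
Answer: d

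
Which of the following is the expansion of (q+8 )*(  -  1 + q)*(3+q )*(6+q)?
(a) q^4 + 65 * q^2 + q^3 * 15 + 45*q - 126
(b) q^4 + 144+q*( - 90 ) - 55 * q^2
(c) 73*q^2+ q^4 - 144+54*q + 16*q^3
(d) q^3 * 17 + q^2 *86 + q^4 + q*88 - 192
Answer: c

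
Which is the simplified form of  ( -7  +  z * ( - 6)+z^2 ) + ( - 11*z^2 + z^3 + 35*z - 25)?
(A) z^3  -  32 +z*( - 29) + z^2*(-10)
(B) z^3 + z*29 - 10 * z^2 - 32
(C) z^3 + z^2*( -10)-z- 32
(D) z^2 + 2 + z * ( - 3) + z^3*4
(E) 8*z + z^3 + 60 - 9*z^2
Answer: B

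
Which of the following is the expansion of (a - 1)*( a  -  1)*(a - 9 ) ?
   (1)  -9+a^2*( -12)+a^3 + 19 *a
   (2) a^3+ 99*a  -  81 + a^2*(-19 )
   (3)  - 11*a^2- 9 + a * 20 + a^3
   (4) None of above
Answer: 4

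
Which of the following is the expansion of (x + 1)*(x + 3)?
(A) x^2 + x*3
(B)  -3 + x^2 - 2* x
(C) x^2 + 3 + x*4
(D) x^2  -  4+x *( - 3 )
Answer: C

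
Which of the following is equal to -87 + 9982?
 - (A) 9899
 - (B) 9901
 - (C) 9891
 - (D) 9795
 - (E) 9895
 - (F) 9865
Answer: E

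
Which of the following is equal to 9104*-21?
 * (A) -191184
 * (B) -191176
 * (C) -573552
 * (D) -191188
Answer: A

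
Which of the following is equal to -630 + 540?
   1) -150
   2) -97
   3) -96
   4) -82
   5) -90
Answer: 5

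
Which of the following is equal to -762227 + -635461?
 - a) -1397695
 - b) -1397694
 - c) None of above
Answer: c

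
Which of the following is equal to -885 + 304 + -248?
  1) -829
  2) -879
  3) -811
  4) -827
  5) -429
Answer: 1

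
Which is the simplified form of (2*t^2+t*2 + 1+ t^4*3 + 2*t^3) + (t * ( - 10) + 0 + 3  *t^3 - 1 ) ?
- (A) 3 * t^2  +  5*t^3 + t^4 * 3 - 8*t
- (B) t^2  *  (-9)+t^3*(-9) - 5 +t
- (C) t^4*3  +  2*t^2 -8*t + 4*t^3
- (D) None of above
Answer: D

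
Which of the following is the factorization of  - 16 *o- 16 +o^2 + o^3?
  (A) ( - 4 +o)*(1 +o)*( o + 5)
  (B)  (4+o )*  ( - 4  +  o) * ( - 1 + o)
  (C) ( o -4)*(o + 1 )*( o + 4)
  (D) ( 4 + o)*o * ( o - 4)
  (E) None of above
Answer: C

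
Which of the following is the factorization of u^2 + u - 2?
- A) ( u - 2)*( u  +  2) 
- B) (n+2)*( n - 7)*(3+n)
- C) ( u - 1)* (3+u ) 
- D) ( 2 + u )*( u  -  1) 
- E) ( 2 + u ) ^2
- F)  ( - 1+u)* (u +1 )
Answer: D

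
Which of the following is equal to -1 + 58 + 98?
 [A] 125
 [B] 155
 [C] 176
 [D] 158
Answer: B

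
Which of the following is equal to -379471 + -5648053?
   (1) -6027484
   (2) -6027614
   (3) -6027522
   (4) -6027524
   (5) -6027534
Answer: 4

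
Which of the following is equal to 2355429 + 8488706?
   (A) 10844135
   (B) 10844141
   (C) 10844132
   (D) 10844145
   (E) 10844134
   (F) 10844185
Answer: A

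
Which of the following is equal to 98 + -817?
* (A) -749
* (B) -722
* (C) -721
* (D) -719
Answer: D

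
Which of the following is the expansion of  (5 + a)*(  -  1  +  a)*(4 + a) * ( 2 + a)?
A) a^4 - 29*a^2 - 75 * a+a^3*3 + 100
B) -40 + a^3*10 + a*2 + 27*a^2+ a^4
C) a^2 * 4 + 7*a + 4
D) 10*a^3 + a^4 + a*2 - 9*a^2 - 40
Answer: B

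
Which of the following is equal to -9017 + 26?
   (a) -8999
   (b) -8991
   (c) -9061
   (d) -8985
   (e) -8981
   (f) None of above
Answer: b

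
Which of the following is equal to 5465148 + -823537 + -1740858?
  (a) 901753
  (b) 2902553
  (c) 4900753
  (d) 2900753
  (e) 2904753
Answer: d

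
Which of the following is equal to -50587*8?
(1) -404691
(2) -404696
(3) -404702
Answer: 2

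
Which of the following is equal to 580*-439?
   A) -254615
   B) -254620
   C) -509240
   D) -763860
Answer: B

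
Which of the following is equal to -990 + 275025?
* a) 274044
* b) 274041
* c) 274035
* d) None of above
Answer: c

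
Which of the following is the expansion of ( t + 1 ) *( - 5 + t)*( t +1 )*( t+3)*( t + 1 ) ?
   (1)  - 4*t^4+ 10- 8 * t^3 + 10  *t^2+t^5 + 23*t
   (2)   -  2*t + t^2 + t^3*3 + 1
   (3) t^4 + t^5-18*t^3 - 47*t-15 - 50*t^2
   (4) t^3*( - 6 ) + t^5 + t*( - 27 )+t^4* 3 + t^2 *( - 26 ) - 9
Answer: 3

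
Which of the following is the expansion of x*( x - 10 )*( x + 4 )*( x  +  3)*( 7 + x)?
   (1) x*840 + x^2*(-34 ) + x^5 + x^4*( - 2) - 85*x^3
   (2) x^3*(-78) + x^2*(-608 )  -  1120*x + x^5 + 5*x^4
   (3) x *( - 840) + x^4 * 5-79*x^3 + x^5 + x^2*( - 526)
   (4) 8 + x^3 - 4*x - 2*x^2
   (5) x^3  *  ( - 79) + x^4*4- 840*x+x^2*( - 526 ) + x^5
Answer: 5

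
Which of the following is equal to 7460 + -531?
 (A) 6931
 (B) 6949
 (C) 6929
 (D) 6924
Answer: C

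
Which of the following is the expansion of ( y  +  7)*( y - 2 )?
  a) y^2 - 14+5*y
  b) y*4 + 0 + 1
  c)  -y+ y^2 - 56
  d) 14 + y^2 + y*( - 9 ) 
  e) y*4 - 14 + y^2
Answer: a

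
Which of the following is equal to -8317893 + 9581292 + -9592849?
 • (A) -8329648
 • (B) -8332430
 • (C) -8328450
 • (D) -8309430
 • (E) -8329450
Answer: E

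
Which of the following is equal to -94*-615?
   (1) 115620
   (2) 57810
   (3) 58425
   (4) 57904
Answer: 2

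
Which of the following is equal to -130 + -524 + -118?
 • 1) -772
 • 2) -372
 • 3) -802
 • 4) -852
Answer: 1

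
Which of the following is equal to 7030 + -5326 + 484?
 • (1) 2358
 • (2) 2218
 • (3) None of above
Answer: 3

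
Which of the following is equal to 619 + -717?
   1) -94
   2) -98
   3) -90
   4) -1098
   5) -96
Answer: 2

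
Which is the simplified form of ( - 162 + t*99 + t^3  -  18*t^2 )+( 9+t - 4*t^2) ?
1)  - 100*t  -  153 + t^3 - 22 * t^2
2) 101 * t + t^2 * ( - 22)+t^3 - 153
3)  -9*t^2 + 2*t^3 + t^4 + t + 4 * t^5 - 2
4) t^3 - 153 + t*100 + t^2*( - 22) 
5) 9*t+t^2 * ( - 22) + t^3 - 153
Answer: 4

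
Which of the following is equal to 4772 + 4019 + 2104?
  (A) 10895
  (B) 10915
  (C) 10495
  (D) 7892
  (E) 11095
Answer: A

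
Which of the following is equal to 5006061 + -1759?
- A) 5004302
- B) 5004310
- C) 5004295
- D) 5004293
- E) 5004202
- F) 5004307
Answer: A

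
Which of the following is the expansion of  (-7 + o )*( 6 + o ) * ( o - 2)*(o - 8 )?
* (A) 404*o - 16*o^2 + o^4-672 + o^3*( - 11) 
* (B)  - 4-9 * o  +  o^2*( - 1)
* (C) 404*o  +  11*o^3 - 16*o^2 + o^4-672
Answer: A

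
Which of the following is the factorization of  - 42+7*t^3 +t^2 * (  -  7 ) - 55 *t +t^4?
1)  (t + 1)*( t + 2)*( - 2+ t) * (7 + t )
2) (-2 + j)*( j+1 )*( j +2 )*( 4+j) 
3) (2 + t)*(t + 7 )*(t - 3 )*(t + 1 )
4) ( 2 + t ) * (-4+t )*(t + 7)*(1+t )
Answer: 3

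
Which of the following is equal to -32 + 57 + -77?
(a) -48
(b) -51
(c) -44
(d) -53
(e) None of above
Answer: e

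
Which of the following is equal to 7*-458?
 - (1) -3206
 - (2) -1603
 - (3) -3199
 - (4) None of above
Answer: 1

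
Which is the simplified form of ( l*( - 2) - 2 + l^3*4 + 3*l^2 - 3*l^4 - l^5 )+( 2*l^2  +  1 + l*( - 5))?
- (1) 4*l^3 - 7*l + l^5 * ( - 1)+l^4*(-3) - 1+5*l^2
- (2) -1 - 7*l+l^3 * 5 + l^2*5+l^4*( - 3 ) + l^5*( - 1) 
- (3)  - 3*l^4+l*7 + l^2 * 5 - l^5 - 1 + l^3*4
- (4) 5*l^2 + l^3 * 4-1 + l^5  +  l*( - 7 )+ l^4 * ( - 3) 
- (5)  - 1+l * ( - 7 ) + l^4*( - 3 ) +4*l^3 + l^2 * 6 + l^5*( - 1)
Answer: 1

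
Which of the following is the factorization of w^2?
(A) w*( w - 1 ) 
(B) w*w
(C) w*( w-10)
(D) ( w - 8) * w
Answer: B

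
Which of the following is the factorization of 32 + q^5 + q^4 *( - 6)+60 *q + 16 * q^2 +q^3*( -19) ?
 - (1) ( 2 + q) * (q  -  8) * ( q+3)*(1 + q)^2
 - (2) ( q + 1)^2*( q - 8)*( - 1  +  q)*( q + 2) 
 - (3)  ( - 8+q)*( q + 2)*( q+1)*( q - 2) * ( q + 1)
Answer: 3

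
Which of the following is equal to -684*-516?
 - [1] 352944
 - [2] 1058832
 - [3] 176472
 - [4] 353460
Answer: 1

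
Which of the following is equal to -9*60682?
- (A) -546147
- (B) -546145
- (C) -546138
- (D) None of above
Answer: C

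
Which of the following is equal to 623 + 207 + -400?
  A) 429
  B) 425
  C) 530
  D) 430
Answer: D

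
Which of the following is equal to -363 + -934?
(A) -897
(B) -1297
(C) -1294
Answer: B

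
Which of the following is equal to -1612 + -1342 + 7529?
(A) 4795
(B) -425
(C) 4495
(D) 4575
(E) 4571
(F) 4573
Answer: D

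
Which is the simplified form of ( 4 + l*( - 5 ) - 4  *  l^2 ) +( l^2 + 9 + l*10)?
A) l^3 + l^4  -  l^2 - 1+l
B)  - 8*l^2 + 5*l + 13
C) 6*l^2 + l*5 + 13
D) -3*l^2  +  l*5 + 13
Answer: D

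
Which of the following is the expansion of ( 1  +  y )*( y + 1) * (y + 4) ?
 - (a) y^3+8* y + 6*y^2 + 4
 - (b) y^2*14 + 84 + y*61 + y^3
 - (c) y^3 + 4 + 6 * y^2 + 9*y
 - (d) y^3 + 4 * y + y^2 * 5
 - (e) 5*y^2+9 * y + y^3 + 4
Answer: c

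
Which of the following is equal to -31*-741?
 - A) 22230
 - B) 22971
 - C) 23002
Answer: B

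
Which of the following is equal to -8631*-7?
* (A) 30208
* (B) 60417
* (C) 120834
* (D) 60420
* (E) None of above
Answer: B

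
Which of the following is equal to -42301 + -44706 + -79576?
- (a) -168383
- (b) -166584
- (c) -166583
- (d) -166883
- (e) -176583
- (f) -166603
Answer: c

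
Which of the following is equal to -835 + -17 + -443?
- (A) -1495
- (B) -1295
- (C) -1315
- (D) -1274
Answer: B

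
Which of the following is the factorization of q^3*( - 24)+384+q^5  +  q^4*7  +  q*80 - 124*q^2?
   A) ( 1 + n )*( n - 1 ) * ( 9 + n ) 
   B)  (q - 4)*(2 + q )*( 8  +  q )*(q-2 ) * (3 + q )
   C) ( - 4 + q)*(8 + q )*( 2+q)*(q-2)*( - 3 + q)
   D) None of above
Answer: B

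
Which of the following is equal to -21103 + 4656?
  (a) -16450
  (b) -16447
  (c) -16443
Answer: b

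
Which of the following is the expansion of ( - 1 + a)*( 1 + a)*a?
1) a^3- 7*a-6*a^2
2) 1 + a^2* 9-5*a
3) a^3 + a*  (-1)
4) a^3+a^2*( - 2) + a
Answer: 3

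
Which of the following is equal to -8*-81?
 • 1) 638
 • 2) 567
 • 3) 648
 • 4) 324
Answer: 3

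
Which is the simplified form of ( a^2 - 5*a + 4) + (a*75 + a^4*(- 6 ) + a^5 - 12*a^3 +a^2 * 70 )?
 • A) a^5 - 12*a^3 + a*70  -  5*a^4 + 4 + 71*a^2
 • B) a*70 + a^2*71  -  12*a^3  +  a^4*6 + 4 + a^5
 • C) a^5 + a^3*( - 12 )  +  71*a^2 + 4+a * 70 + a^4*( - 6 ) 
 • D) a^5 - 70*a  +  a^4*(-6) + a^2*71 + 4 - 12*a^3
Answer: C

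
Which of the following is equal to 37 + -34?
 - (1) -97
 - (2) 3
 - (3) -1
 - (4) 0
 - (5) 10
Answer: 2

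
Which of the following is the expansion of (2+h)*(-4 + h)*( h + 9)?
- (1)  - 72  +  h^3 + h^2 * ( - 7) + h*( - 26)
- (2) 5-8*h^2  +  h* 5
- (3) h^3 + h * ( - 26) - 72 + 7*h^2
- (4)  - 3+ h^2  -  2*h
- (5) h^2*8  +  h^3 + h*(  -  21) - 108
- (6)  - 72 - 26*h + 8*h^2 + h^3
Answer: 3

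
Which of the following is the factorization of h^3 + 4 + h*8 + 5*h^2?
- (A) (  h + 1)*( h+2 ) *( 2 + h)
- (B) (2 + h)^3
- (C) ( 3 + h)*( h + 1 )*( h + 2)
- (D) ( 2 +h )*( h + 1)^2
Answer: A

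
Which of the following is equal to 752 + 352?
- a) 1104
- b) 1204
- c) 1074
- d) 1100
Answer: a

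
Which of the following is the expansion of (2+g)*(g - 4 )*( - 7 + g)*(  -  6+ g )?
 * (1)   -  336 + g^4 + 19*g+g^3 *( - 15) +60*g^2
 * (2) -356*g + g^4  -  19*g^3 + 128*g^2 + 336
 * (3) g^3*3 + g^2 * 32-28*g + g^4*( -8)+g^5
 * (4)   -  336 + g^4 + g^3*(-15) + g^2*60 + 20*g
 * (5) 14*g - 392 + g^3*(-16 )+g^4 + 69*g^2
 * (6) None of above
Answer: 4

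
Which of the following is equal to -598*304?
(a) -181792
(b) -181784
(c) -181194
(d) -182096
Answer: a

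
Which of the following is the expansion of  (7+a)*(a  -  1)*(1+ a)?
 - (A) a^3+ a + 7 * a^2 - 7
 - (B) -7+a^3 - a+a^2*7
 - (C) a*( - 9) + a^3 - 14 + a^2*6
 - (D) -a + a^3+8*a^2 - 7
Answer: B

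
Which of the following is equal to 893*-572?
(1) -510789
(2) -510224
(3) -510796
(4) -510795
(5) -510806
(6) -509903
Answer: 3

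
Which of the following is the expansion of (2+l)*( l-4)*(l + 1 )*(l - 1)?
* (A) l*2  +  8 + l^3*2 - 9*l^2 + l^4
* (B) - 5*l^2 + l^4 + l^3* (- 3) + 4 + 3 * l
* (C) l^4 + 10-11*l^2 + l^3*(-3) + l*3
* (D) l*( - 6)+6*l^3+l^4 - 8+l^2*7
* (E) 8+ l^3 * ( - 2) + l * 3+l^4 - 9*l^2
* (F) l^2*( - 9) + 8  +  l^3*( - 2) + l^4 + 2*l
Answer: F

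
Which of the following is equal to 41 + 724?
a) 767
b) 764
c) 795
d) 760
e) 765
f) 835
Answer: e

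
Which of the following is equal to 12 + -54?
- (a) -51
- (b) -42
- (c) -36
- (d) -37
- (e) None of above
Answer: b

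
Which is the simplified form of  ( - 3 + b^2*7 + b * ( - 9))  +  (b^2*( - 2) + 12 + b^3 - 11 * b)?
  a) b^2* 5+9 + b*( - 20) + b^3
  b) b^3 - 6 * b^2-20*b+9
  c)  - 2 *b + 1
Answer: a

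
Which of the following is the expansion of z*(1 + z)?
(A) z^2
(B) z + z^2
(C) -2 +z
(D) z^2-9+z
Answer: B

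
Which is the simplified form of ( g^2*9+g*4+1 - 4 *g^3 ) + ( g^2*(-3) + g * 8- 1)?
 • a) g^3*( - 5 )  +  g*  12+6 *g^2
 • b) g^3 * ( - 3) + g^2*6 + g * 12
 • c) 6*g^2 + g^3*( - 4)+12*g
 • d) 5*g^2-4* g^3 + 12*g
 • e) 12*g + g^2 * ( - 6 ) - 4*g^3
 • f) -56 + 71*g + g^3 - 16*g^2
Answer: c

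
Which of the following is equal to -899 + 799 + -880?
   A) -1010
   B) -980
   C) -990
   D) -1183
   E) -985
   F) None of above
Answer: B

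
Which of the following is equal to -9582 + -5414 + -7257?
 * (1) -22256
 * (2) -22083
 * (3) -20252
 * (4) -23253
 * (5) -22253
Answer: 5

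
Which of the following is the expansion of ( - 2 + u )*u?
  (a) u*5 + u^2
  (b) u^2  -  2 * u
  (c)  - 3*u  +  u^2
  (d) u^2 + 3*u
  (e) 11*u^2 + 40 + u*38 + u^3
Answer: b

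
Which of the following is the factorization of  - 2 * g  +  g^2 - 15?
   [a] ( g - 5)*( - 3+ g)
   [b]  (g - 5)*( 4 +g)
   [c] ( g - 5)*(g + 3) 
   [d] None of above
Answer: c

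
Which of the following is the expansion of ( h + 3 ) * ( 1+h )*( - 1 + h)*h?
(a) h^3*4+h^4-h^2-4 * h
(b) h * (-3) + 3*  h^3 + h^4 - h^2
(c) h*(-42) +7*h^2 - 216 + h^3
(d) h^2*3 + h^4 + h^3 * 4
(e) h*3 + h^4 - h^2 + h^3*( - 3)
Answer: b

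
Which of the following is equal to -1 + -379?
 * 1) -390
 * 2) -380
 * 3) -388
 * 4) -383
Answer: 2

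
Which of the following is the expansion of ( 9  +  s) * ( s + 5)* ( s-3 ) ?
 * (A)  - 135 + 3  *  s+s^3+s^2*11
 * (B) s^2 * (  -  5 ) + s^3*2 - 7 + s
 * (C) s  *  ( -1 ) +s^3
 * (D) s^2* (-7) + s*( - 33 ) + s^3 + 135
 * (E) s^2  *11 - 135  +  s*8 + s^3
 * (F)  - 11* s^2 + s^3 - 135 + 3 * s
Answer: A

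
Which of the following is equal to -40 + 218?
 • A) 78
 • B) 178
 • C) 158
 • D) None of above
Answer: B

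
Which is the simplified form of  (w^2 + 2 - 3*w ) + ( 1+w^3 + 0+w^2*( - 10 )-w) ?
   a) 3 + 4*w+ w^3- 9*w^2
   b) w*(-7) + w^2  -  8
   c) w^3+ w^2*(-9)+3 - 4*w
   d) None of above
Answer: c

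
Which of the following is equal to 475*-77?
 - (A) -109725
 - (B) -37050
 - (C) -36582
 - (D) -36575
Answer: D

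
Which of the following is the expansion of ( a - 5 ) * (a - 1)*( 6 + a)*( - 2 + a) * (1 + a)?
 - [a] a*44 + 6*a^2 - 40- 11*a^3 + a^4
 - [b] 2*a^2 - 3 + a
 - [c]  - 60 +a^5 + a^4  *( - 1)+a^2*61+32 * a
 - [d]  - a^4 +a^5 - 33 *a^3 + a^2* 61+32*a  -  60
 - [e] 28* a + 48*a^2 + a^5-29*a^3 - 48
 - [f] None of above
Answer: d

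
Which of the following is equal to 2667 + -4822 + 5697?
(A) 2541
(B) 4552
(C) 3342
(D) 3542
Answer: D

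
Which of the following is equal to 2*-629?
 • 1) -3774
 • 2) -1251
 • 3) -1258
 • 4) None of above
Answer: 3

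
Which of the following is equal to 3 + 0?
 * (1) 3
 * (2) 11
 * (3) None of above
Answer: 1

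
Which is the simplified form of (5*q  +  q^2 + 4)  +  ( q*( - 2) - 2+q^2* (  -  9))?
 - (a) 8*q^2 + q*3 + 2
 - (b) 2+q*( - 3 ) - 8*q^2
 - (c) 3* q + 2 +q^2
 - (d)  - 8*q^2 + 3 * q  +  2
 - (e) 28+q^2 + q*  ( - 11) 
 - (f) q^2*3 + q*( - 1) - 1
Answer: d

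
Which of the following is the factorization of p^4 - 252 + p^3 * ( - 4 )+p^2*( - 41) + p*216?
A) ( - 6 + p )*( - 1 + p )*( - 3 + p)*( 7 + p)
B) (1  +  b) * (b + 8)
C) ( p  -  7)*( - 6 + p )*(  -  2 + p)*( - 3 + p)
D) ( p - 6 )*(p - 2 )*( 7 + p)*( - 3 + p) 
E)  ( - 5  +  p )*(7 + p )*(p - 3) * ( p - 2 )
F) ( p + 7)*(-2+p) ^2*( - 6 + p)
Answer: D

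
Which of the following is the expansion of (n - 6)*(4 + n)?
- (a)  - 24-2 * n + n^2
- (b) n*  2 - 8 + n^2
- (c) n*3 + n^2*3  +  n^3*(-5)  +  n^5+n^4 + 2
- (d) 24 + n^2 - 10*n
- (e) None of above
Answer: a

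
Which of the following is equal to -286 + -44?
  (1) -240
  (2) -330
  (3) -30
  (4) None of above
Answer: 2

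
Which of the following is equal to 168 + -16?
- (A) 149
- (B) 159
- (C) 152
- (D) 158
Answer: C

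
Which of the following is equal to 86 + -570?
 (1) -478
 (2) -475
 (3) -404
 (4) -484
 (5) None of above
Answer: 4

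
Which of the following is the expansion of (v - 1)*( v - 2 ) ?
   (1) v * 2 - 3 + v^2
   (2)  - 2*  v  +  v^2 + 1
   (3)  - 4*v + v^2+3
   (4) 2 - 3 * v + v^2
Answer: 4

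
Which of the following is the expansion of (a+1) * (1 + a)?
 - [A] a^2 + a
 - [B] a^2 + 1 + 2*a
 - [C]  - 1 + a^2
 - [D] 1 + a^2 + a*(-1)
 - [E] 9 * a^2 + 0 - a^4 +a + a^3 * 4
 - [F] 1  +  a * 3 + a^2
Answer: B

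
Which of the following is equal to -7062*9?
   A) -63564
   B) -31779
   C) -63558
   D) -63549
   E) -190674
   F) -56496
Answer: C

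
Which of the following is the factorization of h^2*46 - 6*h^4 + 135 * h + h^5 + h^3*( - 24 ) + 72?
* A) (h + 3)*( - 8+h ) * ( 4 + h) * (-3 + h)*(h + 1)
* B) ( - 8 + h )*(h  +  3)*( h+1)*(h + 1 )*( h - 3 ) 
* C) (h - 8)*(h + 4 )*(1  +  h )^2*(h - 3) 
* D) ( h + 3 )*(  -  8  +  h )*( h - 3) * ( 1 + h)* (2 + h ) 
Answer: B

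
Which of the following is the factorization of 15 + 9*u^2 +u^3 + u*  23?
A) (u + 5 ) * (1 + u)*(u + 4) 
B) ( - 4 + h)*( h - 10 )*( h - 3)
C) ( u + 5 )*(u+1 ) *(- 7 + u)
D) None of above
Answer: D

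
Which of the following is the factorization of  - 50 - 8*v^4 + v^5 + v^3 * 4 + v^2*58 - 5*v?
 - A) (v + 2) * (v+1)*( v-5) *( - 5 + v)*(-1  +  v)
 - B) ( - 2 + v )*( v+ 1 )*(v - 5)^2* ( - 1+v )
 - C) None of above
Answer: A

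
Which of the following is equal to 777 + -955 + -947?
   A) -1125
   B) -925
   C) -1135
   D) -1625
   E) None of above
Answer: A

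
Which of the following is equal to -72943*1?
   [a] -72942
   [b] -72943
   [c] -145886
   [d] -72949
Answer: b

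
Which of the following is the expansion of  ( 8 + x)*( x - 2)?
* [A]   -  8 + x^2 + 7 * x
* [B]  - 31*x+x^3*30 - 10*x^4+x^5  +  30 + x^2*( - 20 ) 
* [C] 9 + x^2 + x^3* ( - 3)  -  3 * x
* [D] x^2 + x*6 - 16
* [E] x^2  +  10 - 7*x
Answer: D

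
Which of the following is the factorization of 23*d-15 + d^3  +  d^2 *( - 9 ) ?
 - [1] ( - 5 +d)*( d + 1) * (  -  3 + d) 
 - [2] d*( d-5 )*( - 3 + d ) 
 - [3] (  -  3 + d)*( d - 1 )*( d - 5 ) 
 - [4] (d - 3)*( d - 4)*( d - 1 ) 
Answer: 3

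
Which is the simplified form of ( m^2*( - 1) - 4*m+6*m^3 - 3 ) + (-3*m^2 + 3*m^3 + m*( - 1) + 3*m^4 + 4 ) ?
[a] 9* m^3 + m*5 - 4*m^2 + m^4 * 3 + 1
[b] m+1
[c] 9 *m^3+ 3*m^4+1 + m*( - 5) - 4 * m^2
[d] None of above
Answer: c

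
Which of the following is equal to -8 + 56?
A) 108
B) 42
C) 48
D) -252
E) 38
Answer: C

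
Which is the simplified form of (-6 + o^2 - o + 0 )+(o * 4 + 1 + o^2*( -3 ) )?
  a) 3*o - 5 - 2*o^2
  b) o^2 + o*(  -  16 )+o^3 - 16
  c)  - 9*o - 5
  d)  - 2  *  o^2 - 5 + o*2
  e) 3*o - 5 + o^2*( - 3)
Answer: a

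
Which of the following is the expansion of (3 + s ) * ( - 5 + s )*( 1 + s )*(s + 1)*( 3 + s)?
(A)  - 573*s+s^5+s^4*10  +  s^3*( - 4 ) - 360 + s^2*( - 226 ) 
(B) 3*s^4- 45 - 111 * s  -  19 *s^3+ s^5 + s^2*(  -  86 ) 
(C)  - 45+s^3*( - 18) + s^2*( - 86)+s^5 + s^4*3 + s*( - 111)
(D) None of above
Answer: C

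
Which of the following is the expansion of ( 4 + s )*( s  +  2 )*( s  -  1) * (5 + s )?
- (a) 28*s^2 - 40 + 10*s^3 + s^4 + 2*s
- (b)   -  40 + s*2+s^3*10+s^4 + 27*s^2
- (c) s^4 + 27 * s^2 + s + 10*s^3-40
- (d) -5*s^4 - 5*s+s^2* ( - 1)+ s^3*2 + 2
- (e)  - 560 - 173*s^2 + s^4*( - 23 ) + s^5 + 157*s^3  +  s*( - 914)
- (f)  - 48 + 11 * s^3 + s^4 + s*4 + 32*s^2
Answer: b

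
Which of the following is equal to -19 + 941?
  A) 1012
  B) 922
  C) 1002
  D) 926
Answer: B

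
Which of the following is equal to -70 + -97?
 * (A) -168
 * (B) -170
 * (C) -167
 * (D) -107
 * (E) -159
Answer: C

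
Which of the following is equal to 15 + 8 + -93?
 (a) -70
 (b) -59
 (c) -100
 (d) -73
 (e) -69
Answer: a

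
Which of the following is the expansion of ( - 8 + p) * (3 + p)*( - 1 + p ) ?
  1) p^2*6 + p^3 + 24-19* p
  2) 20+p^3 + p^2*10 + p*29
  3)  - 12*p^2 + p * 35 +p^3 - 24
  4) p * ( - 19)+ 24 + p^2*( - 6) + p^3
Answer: 4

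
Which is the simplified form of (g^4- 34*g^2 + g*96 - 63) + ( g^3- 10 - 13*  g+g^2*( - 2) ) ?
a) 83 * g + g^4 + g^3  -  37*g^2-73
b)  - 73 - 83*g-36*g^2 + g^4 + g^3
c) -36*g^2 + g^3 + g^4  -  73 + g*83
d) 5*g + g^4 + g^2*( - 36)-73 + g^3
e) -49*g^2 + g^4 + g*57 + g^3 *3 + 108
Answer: c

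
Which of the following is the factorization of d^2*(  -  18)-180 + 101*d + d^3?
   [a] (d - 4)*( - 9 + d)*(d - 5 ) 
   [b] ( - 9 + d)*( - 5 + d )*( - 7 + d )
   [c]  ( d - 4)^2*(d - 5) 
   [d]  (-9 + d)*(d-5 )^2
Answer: a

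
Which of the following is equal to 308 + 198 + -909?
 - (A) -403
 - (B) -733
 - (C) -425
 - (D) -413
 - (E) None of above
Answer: A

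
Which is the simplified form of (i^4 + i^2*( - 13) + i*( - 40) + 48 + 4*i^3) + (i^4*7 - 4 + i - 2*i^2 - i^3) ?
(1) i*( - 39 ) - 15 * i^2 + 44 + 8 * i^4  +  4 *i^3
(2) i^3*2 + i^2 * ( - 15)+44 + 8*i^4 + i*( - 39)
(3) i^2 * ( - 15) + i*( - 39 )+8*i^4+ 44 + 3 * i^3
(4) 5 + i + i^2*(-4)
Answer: 3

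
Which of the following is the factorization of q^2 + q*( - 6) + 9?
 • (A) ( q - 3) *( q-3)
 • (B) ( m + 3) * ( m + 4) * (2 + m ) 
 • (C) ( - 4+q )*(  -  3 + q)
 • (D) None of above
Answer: A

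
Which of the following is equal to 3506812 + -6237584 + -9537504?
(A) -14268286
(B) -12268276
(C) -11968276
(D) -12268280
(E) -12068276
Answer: B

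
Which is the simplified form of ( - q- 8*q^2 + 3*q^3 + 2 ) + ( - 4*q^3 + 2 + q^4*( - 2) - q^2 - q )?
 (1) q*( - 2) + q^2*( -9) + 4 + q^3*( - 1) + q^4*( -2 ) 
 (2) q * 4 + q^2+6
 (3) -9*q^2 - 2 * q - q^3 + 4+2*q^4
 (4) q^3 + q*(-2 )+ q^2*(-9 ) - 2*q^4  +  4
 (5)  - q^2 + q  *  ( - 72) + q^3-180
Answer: 1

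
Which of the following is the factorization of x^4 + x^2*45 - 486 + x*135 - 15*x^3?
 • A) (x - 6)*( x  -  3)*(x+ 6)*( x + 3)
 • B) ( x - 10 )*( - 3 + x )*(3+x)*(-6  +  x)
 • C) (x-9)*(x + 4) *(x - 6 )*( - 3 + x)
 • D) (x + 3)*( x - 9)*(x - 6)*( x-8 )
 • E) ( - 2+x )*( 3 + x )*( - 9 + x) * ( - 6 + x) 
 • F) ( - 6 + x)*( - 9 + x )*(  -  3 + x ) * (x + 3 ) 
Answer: F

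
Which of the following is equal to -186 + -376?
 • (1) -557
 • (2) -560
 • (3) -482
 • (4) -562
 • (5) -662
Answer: 4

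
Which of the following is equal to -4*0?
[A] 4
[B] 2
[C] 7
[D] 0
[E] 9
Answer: D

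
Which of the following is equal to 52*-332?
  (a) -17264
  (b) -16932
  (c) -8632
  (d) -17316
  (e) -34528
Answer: a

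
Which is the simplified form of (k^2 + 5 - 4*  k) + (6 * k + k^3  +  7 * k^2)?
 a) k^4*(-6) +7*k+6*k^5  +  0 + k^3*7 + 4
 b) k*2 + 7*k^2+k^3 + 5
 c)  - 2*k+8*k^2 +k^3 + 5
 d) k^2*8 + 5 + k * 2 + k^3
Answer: d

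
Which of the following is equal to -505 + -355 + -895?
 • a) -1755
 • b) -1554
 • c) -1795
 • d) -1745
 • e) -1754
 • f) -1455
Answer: a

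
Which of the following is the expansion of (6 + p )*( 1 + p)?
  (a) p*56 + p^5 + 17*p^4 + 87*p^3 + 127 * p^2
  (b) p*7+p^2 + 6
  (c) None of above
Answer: b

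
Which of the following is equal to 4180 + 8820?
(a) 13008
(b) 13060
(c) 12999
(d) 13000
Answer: d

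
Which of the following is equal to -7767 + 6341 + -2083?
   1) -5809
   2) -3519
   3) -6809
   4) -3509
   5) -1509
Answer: 4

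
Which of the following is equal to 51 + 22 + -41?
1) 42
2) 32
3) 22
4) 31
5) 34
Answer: 2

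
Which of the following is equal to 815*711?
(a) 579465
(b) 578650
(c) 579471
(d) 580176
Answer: a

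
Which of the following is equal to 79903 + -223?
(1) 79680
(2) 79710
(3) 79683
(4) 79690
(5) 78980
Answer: 1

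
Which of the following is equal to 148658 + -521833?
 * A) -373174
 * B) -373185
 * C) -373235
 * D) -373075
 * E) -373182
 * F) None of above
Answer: F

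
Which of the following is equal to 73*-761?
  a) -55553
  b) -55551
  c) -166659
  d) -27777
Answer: a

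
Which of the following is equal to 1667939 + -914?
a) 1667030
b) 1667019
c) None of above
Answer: c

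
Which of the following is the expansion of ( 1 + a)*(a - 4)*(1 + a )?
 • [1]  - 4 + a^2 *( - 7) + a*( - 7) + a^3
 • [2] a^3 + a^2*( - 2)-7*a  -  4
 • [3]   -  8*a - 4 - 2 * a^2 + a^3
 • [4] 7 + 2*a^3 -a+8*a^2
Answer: 2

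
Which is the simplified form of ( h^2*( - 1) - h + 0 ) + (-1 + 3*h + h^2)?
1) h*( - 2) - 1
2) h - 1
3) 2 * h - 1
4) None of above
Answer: 3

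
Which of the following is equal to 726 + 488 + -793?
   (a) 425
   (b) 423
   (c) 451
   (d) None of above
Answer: d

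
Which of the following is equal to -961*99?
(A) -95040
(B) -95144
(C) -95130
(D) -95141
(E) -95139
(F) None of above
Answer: E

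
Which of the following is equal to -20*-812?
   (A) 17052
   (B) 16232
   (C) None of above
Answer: C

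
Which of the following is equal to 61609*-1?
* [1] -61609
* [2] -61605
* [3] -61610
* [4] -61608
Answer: 1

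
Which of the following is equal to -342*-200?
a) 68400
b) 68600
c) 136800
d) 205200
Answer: a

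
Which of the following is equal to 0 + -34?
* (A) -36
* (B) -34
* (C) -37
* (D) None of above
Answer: B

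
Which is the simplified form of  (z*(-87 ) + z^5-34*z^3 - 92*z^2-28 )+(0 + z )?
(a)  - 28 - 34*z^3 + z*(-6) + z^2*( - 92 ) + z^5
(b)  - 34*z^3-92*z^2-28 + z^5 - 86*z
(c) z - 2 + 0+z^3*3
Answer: b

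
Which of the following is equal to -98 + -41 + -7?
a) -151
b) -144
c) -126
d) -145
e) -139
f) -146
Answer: f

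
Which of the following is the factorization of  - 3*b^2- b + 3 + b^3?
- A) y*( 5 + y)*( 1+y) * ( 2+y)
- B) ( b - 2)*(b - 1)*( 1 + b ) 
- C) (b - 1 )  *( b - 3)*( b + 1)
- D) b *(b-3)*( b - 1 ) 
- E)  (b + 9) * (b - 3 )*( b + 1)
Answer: C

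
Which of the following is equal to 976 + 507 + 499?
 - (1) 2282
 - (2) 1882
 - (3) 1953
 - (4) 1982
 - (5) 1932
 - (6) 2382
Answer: 4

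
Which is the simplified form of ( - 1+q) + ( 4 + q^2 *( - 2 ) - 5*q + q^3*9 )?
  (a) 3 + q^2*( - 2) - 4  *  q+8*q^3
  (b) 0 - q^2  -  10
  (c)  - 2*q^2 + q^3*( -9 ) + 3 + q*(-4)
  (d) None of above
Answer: d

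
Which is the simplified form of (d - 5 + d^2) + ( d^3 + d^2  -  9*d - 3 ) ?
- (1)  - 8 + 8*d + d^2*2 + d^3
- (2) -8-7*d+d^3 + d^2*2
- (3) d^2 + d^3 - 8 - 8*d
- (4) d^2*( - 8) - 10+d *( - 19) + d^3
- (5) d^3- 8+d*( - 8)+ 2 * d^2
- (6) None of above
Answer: 5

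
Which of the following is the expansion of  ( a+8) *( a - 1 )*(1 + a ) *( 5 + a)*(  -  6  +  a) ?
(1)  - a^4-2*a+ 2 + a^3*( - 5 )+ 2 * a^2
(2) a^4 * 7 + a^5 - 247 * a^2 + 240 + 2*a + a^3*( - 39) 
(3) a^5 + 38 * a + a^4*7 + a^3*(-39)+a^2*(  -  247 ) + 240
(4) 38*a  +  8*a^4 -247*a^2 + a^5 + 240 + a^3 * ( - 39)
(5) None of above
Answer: 3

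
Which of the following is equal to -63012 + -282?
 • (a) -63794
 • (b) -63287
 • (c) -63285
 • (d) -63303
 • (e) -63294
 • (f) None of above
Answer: e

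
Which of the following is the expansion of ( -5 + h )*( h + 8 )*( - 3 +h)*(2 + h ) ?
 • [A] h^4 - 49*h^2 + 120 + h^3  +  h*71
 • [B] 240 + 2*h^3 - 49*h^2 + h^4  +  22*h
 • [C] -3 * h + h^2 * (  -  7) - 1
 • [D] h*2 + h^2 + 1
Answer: B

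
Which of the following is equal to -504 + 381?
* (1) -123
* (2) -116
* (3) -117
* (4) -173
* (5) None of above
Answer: 1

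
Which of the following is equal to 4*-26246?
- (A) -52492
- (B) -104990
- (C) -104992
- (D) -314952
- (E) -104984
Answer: E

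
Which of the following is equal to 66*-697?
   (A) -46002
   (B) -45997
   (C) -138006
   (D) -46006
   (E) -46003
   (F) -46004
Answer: A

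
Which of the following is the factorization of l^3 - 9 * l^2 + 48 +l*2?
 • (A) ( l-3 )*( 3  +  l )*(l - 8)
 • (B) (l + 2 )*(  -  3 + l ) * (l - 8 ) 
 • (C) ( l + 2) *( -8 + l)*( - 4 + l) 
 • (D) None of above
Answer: B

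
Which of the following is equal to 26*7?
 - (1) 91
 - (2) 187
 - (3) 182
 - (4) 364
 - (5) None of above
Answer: 3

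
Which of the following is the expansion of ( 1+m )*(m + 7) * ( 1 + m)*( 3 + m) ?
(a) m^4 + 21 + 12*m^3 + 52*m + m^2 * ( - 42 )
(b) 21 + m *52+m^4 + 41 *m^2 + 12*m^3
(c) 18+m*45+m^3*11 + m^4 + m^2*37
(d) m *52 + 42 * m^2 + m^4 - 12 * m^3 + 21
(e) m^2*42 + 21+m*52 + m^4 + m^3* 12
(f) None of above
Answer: e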